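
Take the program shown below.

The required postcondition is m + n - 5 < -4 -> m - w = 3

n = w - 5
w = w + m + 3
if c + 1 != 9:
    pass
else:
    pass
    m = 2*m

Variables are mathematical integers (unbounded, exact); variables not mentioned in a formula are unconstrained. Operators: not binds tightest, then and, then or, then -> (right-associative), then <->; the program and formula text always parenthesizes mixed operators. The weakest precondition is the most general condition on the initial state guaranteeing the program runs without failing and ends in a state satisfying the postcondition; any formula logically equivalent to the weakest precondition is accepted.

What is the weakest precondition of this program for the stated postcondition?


Working backward. After the program, the postcondition m + n - 5 < -4 -> m - w = 3 must hold; in canonical form it is m + n < 1 -> m = w + 3.
Then branch requires m + n < 1 -> m = w + 3; else branch requires 2*m + n < 1 -> 2*m = w + 3.
Before the if: (c != 8 -> (m + n < 1 -> m = w + 3)) and ((not (c != 8)) -> (2*m + n < 1 -> 2*m = w + 3))
Before w := w + m + 3: (c != 8 -> (m + n < 1 -> w = -6)) and ((not (c != 8)) -> (2*m + n < 1 -> m = w + 6))
Before n := w - 5: (c != 8 -> (m + w < 6 -> w = -6)) and ((not (c != 8)) -> (2*m + w < 6 -> m = w + 6))
Answer: WP = (c != 8 -> (m + w < 6 -> w = -6)) and ((not (c != 8)) -> (2*m + w < 6 -> m = w + 6))


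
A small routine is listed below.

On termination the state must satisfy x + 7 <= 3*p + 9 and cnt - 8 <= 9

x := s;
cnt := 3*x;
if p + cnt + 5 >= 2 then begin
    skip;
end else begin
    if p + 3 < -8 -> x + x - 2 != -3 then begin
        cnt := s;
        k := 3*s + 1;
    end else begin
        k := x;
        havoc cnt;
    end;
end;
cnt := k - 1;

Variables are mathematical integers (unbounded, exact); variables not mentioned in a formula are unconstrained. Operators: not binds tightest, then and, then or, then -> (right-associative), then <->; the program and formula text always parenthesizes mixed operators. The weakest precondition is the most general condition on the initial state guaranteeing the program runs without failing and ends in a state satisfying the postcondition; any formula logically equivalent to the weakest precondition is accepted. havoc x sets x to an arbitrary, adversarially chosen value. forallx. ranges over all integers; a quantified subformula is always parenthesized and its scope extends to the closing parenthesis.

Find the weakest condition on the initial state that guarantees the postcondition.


Working backward. After the program, the postcondition x + 7 <= 3*p + 9 and cnt - 8 <= 9 must hold; in canonical form it is x <= 3*p + 2 and cnt <= 17.
Before cnt := k - 1: x <= 3*p + 2 and k <= 18
Then branch requires x <= 3*p + 2 and k <= 18; else branch requires ((p < -11 -> 2*x != -1) -> (x <= 3*p + 2 and 3*s <= 17)) and ((not (p < -11 -> 2*x != -1)) -> (x <= 3*p + 2 and x <= 18)).
Before the if: (cnt + p >= -3 -> (x <= 3*p + 2 and k <= 18)) and ((not (cnt + p >= -3)) -> (((p < -11 -> 2*x != -1) -> (x <= 3*p + 2 and 3*s <= 17)) and ((not (p < -11 -> 2*x != -1)) -> (x <= 3*p + 2 and x <= 18))))
Before cnt := 3*x: (p + 3*x >= -3 -> (x <= 3*p + 2 and k <= 18)) and ((not (p + 3*x >= -3)) -> (((p < -11 -> 2*x != -1) -> (x <= 3*p + 2 and 3*s <= 17)) and ((not (p < -11 -> 2*x != -1)) -> (x <= 3*p + 2 and x <= 18))))
Before x := s: (p + 3*s >= -3 -> (s <= 3*p + 2 and k <= 18)) and ((not (p + 3*s >= -3)) -> (((p < -11 -> 2*s != -1) -> (s <= 3*p + 2 and 3*s <= 17)) and ((not (p < -11 -> 2*s != -1)) -> (s <= 3*p + 2 and s <= 18))))
Answer: WP = (p + 3*s >= -3 -> (s <= 3*p + 2 and k <= 18)) and ((not (p + 3*s >= -3)) -> (((p < -11 -> 2*s != -1) -> (s <= 3*p + 2 and 3*s <= 17)) and ((not (p < -11 -> 2*s != -1)) -> (s <= 3*p + 2 and s <= 18))))


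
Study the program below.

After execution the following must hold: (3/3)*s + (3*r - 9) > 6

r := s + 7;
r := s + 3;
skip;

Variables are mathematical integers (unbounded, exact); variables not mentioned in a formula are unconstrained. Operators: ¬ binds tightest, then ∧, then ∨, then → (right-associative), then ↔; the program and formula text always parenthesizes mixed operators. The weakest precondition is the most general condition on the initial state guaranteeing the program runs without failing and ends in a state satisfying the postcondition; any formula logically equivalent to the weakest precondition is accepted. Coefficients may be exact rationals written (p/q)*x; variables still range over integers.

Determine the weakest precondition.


Working backward. After the program, the postcondition (3/3)*s + (3*r - 9) > 6 must hold; in canonical form it is 3*r + s > 15.
Before skip: 3*r + s > 15
Before r := s + 3: 4*s > 6
Before r := s + 7: 4*s > 6
Answer: WP = 4*s > 6


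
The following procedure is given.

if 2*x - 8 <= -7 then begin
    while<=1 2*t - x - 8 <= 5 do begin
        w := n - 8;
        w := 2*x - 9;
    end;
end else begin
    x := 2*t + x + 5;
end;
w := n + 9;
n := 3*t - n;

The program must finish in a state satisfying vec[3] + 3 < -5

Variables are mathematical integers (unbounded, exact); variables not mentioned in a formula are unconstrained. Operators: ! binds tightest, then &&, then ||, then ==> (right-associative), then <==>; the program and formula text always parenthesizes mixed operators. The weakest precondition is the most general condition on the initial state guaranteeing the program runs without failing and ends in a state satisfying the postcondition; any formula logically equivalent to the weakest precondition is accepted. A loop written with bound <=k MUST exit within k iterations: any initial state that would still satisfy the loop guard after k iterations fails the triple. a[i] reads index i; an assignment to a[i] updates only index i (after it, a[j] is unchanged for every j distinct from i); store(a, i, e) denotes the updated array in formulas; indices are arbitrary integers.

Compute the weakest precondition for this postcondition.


Working backward. After the program, the postcondition vec[3] + 3 < -5 must hold; in canonical form it is vec[3] < -8.
Before n := 3*t - n: vec[3] < -8
Before w := n + 9: vec[3] < -8
Then branch requires (2*t <= x + 13 ==> ((!(2*t <= x + 13)) && vec[3] < -8)) && ((!(2*t <= x + 13)) ==> vec[3] < -8); else branch requires vec[3] < -8.
Before the if: (2*x <= 1 ==> ((2*t <= x + 13 ==> ((!(2*t <= x + 13)) && vec[3] < -8)) && ((!(2*t <= x + 13)) ==> vec[3] < -8))) && ((!(2*x <= 1)) ==> vec[3] < -8)
Answer: WP = (2*x <= 1 ==> ((2*t <= x + 13 ==> ((!(2*t <= x + 13)) && vec[3] < -8)) && ((!(2*t <= x + 13)) ==> vec[3] < -8))) && ((!(2*x <= 1)) ==> vec[3] < -8)


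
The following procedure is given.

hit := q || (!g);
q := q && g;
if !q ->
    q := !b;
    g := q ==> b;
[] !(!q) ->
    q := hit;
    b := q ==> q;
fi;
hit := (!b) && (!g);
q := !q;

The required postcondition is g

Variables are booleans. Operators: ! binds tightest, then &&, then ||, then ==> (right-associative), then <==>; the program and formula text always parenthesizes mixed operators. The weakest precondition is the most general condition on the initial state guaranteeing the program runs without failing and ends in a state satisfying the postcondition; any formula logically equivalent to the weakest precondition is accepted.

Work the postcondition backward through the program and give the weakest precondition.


Working backward. After the program, g must hold.
Before q := !q: g
Before hit := (!b) && (!g): g
Then branch requires (!b) ==> b; else branch requires g.
Before the if: ((!q) ==> ((!b) ==> b)) && (q ==> g)
Before q := q && g: ((!(q && g)) ==> ((!b) ==> b)) && ((q && g) ==> g)
Before hit := q || (!g): ((!(q && g)) ==> ((!b) ==> b)) && ((q && g) ==> g)
Answer: WP = ((!(q && g)) ==> ((!b) ==> b)) && ((q && g) ==> g)


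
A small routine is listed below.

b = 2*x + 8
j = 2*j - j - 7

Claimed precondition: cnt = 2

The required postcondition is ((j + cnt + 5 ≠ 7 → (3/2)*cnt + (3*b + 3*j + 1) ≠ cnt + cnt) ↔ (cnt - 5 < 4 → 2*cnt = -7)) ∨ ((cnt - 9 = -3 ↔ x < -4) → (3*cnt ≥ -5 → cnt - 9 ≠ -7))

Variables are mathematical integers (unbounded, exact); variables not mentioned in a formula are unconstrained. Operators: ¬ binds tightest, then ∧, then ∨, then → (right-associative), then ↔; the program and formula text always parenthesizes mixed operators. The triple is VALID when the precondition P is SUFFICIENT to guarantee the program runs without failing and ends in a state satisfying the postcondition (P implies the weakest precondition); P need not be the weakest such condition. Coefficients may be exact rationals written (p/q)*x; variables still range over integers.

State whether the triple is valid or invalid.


Working backward. After the program, the postcondition ((j + cnt + 5 ≠ 7 → (3/2)*cnt + (3*b + 3*j + 1) ≠ cnt + cnt) ↔ (cnt - 5 < 4 → 2*cnt = -7)) ∨ ((cnt - 9 = -3 ↔ x < -4) → (3*cnt ≥ -5 → cnt - 9 ≠ -7)) must hold; in canonical form it is ((cnt + j ≠ 2 → 3*b + 3*j ≠ (1/2)*cnt - 1) ↔ (cnt < 9 → 2*cnt = -7)) ∨ ((cnt = 6 ↔ x < -4) → (3*cnt ≥ -5 → cnt ≠ 2)).
Before j := 2*j - j - 7: ((cnt + j ≠ 9 → 3*b + 3*j ≠ (1/2)*cnt + 20) ↔ (cnt < 9 → 2*cnt = -7)) ∨ ((cnt = 6 ↔ x < -4) → (3*cnt ≥ -5 → cnt ≠ 2))
Before b := 2*x + 8: ((cnt + j ≠ 9 → 3*j + 6*x ≠ (1/2)*cnt - 4) ↔ (cnt < 9 → 2*cnt = -7)) ∨ ((cnt = 6 ↔ x < -4) → (3*cnt ≥ -5 → cnt ≠ 2))
The weakest precondition is ((cnt + j ≠ 9 → 3*j + 6*x ≠ (1/2)*cnt - 4) ↔ (cnt < 9 → 2*cnt = -7)) ∨ ((cnt = 6 ↔ x < -4) → (3*cnt ≥ -5 → cnt ≠ 2)).
Check whether cnt = 2 implies it.
Countermodel: at the initial state cnt = 2, j = 7, x = 0, the precondition holds but the weakest precondition fails.
Answer: invalid


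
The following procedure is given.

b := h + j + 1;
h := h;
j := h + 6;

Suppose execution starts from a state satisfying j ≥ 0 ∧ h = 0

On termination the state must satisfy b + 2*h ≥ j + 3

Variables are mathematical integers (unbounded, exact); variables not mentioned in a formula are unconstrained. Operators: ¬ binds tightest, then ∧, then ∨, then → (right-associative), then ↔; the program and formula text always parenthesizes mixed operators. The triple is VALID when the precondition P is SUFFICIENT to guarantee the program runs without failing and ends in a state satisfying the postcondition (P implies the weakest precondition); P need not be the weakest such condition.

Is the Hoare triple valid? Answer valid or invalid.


Working backward. After the program, b + 2*h ≥ j + 3 must hold.
Before j := h + 6: b + h ≥ 9
Before h := h: b + h ≥ 9
Before b := h + j + 1: 2*h + j ≥ 8
The weakest precondition is 2*h + j ≥ 8.
Check whether j ≥ 0 ∧ h = 0 implies it.
Countermodel: at the initial state h = 0, j = 0, the precondition holds but the weakest precondition fails.
Answer: invalid


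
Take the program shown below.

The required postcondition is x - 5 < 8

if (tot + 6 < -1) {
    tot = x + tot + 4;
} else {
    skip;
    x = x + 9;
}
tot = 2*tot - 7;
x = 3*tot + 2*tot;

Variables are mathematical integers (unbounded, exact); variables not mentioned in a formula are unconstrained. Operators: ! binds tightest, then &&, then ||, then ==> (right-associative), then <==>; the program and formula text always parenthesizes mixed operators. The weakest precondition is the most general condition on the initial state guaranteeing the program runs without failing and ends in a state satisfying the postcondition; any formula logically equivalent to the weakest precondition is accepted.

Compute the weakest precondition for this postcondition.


Working backward. After the program, the postcondition x - 5 < 8 must hold; in canonical form it is x < 13.
Before x := 3*tot + 2*tot: 5*tot < 13
Before tot := 2*tot - 7: 10*tot < 48
Then branch requires 10*tot + 10*x < 8; else branch requires 10*tot < 48.
Before the if: (tot < -7 ==> 10*tot + 10*x < 8) && ((!(tot < -7)) ==> 10*tot < 48)
Answer: WP = (tot < -7 ==> 10*tot + 10*x < 8) && ((!(tot < -7)) ==> 10*tot < 48)


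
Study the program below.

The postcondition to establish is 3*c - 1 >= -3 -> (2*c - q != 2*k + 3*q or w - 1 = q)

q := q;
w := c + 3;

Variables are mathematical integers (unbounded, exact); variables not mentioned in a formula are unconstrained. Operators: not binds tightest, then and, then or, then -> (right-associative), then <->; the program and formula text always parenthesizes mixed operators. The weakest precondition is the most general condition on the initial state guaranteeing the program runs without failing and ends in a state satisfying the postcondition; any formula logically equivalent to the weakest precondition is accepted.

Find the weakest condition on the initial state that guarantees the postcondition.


Working backward. After the program, the postcondition 3*c - 1 >= -3 -> (2*c - q != 2*k + 3*q or w - 1 = q) must hold; in canonical form it is 3*c >= -2 -> (2*c != 2*k + 4*q or w = q + 1).
Before w := c + 3: 3*c >= -2 -> (2*c != 2*k + 4*q or c = q - 2)
Before q := q: 3*c >= -2 -> (2*c != 2*k + 4*q or c = q - 2)
Answer: WP = 3*c >= -2 -> (2*c != 2*k + 4*q or c = q - 2)


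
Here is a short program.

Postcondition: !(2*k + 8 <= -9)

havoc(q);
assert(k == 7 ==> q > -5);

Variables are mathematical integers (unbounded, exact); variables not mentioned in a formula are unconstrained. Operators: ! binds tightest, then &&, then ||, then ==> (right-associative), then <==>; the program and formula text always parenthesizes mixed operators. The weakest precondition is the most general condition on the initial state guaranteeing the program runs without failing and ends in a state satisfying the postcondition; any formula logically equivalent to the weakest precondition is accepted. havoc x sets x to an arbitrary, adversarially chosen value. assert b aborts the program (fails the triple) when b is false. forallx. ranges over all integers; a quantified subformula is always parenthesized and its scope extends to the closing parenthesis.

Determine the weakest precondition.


Working backward. After the program, the postcondition !(2*k + 8 <= -9) must hold; in canonical form it is !(2*k <= -17).
Before assert k == 7 ==> q > -5: (k == 7 ==> q > -5) && (!(2*k <= -17))
Before havoc q: forall q_1. ((k == 7 ==> q_1 > -5) && (!(2*k <= -17)))
Answer: WP = forall q_1. ((k == 7 ==> q_1 > -5) && (!(2*k <= -17)))


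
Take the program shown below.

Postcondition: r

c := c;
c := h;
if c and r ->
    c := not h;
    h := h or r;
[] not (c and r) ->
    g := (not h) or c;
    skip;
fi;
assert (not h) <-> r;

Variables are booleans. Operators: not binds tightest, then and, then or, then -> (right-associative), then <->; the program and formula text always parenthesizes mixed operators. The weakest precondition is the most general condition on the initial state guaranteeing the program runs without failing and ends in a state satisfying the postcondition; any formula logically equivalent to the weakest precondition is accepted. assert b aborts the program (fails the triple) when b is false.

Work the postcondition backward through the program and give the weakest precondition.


Working backward. After the program, r must hold.
Before assert (not h) <-> r: ((not h) <-> r) and r
Then branch requires ((not (h or r)) <-> r) and r; else branch requires ((not h) <-> r) and r.
Before the if: ((c and r) -> (((not (h or r)) <-> r) and r)) and ((not (c and r)) -> (((not h) <-> r) and r))
Before c := h: ((h and r) -> (((not (h or r)) <-> r) and r)) and ((not (h and r)) -> (((not h) <-> r) and r))
Before c := c: ((h and r) -> (((not (h or r)) <-> r) and r)) and ((not (h and r)) -> (((not h) <-> r) and r))
Answer: WP = ((h and r) -> (((not (h or r)) <-> r) and r)) and ((not (h and r)) -> (((not h) <-> r) and r))


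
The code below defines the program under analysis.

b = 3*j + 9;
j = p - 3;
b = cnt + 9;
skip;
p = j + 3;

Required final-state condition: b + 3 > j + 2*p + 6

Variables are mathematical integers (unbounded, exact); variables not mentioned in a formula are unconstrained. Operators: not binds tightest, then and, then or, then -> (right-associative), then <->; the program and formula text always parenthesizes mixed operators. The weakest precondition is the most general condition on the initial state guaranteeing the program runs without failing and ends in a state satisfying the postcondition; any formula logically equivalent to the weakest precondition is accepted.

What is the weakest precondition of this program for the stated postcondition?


Working backward. After the program, the postcondition b + 3 > j + 2*p + 6 must hold; in canonical form it is b > j + 2*p + 3.
Before p := j + 3: b > 3*j + 9
Before skip: b > 3*j + 9
Before b := cnt + 9: cnt > 3*j
Before j := p - 3: cnt > 3*p - 9
Before b := 3*j + 9: cnt > 3*p - 9
Answer: WP = cnt > 3*p - 9


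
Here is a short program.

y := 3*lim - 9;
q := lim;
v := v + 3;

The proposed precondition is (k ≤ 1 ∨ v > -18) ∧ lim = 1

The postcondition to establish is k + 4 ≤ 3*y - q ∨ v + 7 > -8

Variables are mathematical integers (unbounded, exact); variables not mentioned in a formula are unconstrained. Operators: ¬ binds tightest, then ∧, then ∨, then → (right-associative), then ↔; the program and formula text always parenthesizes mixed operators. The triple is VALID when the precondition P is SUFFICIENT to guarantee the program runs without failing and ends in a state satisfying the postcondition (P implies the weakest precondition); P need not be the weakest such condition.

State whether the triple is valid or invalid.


Working backward. After the program, the postcondition k + 4 ≤ 3*y - q ∨ v + 7 > -8 must hold; in canonical form it is k + q ≤ 3*y - 4 ∨ v > -15.
Before v := v + 3: k + q ≤ 3*y - 4 ∨ v > -18
Before q := lim: k + lim ≤ 3*y - 4 ∨ v > -18
Before y := 3*lim - 9: k ≤ 8*lim - 31 ∨ v > -18
The weakest precondition is k ≤ 8*lim - 31 ∨ v > -18.
Check whether (k ≤ 1 ∨ v > -18) ∧ lim = 1 implies it.
Countermodel: at the initial state k = -22, lim = 1, v = -18, the precondition holds but the weakest precondition fails.
Answer: invalid


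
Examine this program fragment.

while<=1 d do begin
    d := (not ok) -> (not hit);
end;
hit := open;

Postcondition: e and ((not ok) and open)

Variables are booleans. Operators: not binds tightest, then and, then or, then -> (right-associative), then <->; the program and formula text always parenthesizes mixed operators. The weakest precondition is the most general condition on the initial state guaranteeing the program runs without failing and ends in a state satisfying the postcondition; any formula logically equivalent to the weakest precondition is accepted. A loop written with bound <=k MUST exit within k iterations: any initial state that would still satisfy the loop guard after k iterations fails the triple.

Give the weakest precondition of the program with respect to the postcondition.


Working backward. After the program, the postcondition e and ((not ok) and open) must hold; in canonical form it is e and (not ok) and open.
Before hit := open: e and (not ok) and open
Before the loop (bound <=1), unroll the exhaustion recursion (WP_0 = exit-now case; WP_j = one more guarded iteration, up to j = 1):
  WP_0: (not d) and e and (not ok) and open
  WP_1: (d -> ((not ((not ok) -> (not hit))) and e and (not ok) and open)) and ((not d) -> (e and (not ok) and open))
So before the loop: (d -> ((not ((not ok) -> (not hit))) and e and (not ok) and open)) and ((not d) -> (e and (not ok) and open))
Answer: WP = (d -> ((not ((not ok) -> (not hit))) and e and (not ok) and open)) and ((not d) -> (e and (not ok) and open))


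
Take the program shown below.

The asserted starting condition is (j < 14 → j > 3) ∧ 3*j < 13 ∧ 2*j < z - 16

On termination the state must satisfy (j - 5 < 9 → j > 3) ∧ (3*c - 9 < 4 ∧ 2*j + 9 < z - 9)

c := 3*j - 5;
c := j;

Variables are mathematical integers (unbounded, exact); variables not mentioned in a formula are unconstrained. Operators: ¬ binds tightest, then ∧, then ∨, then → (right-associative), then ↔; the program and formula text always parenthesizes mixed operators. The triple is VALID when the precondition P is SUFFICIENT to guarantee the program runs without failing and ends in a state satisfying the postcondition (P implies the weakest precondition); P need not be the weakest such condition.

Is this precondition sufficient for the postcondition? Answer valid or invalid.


Working backward. After the program, the postcondition (j - 5 < 9 → j > 3) ∧ (3*c - 9 < 4 ∧ 2*j + 9 < z - 9) must hold; in canonical form it is (j < 14 → j > 3) ∧ 3*c < 13 ∧ 2*j < z - 18.
Before c := j: (j < 14 → j > 3) ∧ 3*j < 13 ∧ 2*j < z - 18
Before c := 3*j - 5: (j < 14 → j > 3) ∧ 3*j < 13 ∧ 2*j < z - 18
The weakest precondition is (j < 14 → j > 3) ∧ 3*j < 13 ∧ 2*j < z - 18.
Check whether (j < 14 → j > 3) ∧ 3*j < 13 ∧ 2*j < z - 16 implies it.
Countermodel: at the initial state j = 4, z = 25, the precondition holds but the weakest precondition fails.
Answer: invalid


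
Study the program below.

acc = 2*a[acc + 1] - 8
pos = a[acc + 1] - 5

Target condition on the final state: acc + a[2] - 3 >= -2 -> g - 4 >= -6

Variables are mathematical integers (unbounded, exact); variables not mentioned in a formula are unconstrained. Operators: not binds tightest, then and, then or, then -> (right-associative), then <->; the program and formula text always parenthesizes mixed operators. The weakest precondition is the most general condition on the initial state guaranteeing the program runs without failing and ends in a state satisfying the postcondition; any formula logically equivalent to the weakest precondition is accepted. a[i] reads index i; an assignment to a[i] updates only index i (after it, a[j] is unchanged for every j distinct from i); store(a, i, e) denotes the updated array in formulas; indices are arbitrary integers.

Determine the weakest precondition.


Working backward. After the program, the postcondition acc + a[2] - 3 >= -2 -> g - 4 >= -6 must hold; in canonical form it is a[2] + acc >= 1 -> g >= -2.
Before pos := a[acc + 1] - 5: a[2] + acc >= 1 -> g >= -2
Before acc := 2*a[acc + 1] - 8: 2*a[acc + 1] + a[2] >= 9 -> g >= -2
Answer: WP = 2*a[acc + 1] + a[2] >= 9 -> g >= -2


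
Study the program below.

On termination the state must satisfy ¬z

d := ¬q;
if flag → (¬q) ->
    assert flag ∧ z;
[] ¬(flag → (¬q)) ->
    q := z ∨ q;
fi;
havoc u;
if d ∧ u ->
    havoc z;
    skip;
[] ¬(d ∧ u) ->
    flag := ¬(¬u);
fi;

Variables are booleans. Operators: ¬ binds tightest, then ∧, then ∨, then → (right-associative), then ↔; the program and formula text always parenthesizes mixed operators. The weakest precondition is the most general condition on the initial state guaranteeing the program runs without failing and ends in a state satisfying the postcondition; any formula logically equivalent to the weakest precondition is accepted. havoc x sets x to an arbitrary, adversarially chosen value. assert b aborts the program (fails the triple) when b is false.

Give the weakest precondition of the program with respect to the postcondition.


Working backward. After the program, ¬z must hold.
Then branch requires false; else branch requires ¬z.
Before the if: (¬(d ∧ u)) ∧ ((¬(d ∧ u)) → (¬z))
Before havoc u: (¬d) ∧ ((¬d) → (¬z)) ∧ (¬z)
Then branch requires false; else branch requires (¬d) ∧ ((¬d) → (¬z)) ∧ (¬z).
Before the if: (¬(flag → (¬q))) ∧ ((¬(flag → (¬q))) → ((¬d) ∧ ((¬d) → (¬z)) ∧ (¬z)))
Before d := ¬q: (¬(flag → (¬q))) ∧ ((¬(flag → (¬q))) → (q ∧ (q → (¬z)) ∧ (¬z)))
Answer: WP = (¬(flag → (¬q))) ∧ ((¬(flag → (¬q))) → (q ∧ (q → (¬z)) ∧ (¬z)))


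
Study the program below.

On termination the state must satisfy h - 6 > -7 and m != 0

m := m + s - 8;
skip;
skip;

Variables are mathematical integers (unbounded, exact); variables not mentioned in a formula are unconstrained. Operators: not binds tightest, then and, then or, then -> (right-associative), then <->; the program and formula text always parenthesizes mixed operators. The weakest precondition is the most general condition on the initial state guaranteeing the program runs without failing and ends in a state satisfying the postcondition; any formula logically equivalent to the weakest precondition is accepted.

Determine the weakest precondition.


Working backward. After the program, the postcondition h - 6 > -7 and m != 0 must hold; in canonical form it is h > -1 and m != 0.
Before skip: h > -1 and m != 0
Before skip: h > -1 and m != 0
Before m := m + s - 8: h > -1 and m + s != 8
Answer: WP = h > -1 and m + s != 8


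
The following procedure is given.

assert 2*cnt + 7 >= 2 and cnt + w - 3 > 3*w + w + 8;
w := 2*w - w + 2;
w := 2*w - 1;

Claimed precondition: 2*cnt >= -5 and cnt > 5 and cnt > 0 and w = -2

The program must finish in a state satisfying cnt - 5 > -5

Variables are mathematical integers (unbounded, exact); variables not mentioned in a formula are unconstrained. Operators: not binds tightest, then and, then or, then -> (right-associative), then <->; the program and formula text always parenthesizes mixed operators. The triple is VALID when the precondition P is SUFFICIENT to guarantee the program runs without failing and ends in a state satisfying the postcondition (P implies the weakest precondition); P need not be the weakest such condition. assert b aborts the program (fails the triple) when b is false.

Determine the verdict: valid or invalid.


Working backward. After the program, the postcondition cnt - 5 > -5 must hold; in canonical form it is cnt > 0.
Before w := 2*w - 1: cnt > 0
Before w := 2*w - w + 2: cnt > 0
Before assert 2*cnt + 7 >= 2 and cnt + w - 3 > 3*w + w + 8: 2*cnt >= -5 and cnt > 3*w + 11 and cnt > 0
The weakest precondition is 2*cnt >= -5 and cnt > 3*w + 11 and cnt > 0.
Check whether 2*cnt >= -5 and cnt > 5 and cnt > 0 and w = -2 implies it.
Every state satisfying the precondition satisfies the weakest precondition: the implication holds.
Answer: valid


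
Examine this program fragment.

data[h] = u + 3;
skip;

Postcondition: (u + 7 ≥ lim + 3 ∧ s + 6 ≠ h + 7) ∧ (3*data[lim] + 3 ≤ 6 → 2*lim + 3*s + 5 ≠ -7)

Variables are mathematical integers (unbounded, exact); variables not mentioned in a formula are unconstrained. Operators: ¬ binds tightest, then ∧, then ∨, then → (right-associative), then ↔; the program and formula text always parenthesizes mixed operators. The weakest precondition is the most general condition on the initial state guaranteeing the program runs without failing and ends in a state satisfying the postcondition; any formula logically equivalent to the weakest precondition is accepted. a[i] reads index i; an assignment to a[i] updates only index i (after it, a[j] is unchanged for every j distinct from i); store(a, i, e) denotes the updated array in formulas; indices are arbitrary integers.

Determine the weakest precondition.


Working backward. After the program, the postcondition (u + 7 ≥ lim + 3 ∧ s + 6 ≠ h + 7) ∧ (3*data[lim] + 3 ≤ 6 → 2*lim + 3*s + 5 ≠ -7) must hold; in canonical form it is u ≥ lim - 4 ∧ s ≠ h + 1 ∧ (3*data[lim] ≤ 3 → 2*lim + 3*s ≠ -12).
Before skip: u ≥ lim - 4 ∧ s ≠ h + 1 ∧ (3*data[lim] ≤ 3 → 2*lim + 3*s ≠ -12)
Before data[h] := u + 3: u ≥ lim - 4 ∧ s ≠ h + 1 ∧ (3*store(data, h, u + 3)[lim] ≤ 3 → 2*lim + 3*s ≠ -12)
Answer: WP = u ≥ lim - 4 ∧ s ≠ h + 1 ∧ (3*store(data, h, u + 3)[lim] ≤ 3 → 2*lim + 3*s ≠ -12)


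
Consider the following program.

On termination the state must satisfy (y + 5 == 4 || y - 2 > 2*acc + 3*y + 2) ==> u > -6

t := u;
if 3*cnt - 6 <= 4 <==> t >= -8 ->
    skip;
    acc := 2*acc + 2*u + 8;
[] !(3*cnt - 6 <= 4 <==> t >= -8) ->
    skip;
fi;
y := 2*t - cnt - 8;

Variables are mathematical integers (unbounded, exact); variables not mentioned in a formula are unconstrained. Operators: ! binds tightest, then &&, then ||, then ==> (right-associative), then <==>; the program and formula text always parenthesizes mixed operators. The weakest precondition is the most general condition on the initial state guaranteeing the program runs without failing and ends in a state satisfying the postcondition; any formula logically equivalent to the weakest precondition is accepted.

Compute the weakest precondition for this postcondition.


Working backward. After the program, the postcondition (y + 5 == 4 || y - 2 > 2*acc + 3*y + 2) ==> u > -6 must hold; in canonical form it is (y == -1 || 2*acc + 2*y < -4) ==> u > -6.
Before y := 2*t - cnt - 8: (2*t == cnt + 7 || 2*acc + 4*t < 2*cnt + 12) ==> u > -6
Then branch requires (2*t == cnt + 7 || 4*acc + 4*t + 4*u < 2*cnt - 4) ==> u > -6; else branch requires (2*t == cnt + 7 || 2*acc + 4*t < 2*cnt + 12) ==> u > -6.
Before the if: ((3*cnt <= 10 <==> t >= -8) ==> ((2*t == cnt + 7 || 4*acc + 4*t + 4*u < 2*cnt - 4) ==> u > -6)) && ((!(3*cnt <= 10 <==> t >= -8)) ==> ((2*t == cnt + 7 || 2*acc + 4*t < 2*cnt + 12) ==> u > -6))
Before t := u: ((3*cnt <= 10 <==> u >= -8) ==> ((2*u == cnt + 7 || 4*acc + 8*u < 2*cnt - 4) ==> u > -6)) && ((!(3*cnt <= 10 <==> u >= -8)) ==> ((2*u == cnt + 7 || 2*acc + 4*u < 2*cnt + 12) ==> u > -6))
Answer: WP = ((3*cnt <= 10 <==> u >= -8) ==> ((2*u == cnt + 7 || 4*acc + 8*u < 2*cnt - 4) ==> u > -6)) && ((!(3*cnt <= 10 <==> u >= -8)) ==> ((2*u == cnt + 7 || 2*acc + 4*u < 2*cnt + 12) ==> u > -6))


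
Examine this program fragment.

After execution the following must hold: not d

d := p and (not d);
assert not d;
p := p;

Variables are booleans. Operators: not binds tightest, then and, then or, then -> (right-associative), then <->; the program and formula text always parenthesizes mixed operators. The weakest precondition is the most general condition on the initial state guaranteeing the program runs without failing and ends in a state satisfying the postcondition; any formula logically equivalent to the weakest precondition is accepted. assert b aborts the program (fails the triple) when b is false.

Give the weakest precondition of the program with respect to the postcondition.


Working backward. After the program, not d must hold.
Before p := p: not d
Before assert not d: not d
Before d := p and (not d): not (p and (not d))
Answer: WP = not (p and (not d))


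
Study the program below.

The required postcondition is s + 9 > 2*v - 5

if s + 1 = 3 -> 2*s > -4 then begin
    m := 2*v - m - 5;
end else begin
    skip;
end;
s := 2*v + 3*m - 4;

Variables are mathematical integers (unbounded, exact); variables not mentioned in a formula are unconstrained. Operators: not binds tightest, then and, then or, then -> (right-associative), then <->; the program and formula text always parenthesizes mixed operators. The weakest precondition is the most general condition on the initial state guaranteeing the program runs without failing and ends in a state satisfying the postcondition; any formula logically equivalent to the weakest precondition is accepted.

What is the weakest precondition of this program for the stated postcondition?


Working backward. After the program, the postcondition s + 9 > 2*v - 5 must hold; in canonical form it is s > 2*v - 14.
Before s := 2*v + 3*m - 4: 3*m > -10
Then branch requires 6*v > 3*m + 5; else branch requires 3*m > -10.
Before the if: ((s = 2 -> 2*s > -4) -> 6*v > 3*m + 5) and ((not (s = 2 -> 2*s > -4)) -> 3*m > -10)
Answer: WP = ((s = 2 -> 2*s > -4) -> 6*v > 3*m + 5) and ((not (s = 2 -> 2*s > -4)) -> 3*m > -10)


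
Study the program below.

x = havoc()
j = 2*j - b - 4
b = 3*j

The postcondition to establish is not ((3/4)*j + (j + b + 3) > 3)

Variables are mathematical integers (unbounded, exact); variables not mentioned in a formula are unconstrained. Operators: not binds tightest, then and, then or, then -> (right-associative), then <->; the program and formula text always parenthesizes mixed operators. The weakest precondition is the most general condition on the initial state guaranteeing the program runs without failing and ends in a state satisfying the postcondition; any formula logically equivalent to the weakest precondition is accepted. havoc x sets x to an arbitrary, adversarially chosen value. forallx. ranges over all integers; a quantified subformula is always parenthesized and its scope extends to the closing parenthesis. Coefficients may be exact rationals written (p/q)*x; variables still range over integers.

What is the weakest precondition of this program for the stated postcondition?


Working backward. After the program, the postcondition not ((3/4)*j + (j + b + 3) > 3) must hold; in canonical form it is not (b + (7/4)*j > 0).
Before b := 3*j: not ((19/4)*j > 0)
Before j := 2*j - b - 4: not ((19/2)*j > (19/4)*b + 19)
Before havoc x: not ((19/2)*j > (19/4)*b + 19)
Answer: WP = not ((19/2)*j > (19/4)*b + 19)


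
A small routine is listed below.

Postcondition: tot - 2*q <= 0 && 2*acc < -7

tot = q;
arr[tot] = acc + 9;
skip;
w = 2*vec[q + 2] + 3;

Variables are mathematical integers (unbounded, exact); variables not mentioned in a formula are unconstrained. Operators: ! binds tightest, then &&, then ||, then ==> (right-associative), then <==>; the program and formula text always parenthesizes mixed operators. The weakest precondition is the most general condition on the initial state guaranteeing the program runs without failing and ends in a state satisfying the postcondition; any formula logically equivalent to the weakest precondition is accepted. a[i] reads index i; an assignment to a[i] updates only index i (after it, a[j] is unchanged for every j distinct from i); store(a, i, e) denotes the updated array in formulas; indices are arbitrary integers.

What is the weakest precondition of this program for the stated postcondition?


Working backward. After the program, the postcondition tot - 2*q <= 0 && 2*acc < -7 must hold; in canonical form it is tot <= 2*q && 2*acc < -7.
Before w := 2*vec[q + 2] + 3: tot <= 2*q && 2*acc < -7
Before skip: tot <= 2*q && 2*acc < -7
Before arr[tot] := acc + 9: tot <= 2*q && 2*acc < -7
Before tot := q: q >= 0 && 2*acc < -7
Answer: WP = q >= 0 && 2*acc < -7


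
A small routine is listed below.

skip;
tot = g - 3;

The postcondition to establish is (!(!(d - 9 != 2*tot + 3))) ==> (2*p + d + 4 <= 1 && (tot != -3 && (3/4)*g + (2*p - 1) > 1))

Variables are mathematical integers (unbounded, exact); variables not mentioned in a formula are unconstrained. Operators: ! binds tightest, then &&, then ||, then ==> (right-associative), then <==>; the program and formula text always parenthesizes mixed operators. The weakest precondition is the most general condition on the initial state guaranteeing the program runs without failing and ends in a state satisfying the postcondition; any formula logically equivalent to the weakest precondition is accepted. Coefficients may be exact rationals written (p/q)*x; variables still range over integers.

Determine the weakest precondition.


Working backward. After the program, the postcondition (!(!(d - 9 != 2*tot + 3))) ==> (2*p + d + 4 <= 1 && (tot != -3 && (3/4)*g + (2*p - 1) > 1)) must hold; in canonical form it is d != 2*tot + 12 ==> (d + 2*p <= -3 && tot != -3 && (3/4)*g + 2*p > 2).
Before tot := g - 3: d != 2*g + 6 ==> (d + 2*p <= -3 && g != 0 && (3/4)*g + 2*p > 2)
Before skip: d != 2*g + 6 ==> (d + 2*p <= -3 && g != 0 && (3/4)*g + 2*p > 2)
Answer: WP = d != 2*g + 6 ==> (d + 2*p <= -3 && g != 0 && (3/4)*g + 2*p > 2)


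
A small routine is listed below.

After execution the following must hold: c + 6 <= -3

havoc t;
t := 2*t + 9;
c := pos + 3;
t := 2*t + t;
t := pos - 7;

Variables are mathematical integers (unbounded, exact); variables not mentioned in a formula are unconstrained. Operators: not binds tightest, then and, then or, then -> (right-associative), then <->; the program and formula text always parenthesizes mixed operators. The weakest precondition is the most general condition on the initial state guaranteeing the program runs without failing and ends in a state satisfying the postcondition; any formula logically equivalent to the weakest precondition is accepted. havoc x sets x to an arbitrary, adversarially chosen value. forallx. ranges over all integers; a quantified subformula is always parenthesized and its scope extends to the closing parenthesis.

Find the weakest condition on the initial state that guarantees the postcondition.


Working backward. After the program, the postcondition c + 6 <= -3 must hold; in canonical form it is c <= -9.
Before t := pos - 7: c <= -9
Before t := 2*t + t: c <= -9
Before c := pos + 3: pos <= -12
Before t := 2*t + 9: pos <= -12
Before havoc t: pos <= -12
Answer: WP = pos <= -12


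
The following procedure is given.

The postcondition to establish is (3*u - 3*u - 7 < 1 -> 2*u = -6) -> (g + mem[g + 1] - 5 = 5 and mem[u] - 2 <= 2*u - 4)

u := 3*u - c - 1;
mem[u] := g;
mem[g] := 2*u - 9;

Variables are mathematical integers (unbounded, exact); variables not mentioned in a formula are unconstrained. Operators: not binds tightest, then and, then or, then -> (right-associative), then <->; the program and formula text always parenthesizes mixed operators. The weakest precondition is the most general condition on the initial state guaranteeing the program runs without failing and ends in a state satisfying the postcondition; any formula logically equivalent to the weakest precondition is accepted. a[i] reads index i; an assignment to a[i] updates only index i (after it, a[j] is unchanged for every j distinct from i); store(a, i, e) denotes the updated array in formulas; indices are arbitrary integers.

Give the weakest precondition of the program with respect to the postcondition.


Working backward. After the program, the postcondition (3*u - 3*u - 7 < 1 -> 2*u = -6) -> (g + mem[g + 1] - 5 = 5 and mem[u] - 2 <= 2*u - 4) must hold; in canonical form it is 2*u = -6 -> (mem[g + 1] + g = 10 and mem[u] <= 2*u - 2).
Before mem[g] := 2*u - 9: 2*u = -6 -> (store(mem, g, 2*u - 9)[g + 1] + g = 10 and store(mem, g, 2*u - 9)[u] <= 2*u - 2)
Before mem[u] := g: 2*u = -6 -> (store(store(mem, u, g), g, 2*u - 9)[g + 1] + g = 10 and store(store(mem, u, g), g, 2*u - 9)[u] <= 2*u - 2)
Before u := 3*u - c - 1: 6*u = 2*c - 4 -> (store(store(mem, -c + 3*u - 1, g), g, -2*c + 6*u - 11)[g + 1] + g = 10 and store(store(mem, -c + 3*u - 1, g), g, -2*c + 6*u - 11)[-c + 3*u - 1] + 2*c <= 6*u - 4)
Answer: WP = 6*u = 2*c - 4 -> (store(store(mem, -c + 3*u - 1, g), g, -2*c + 6*u - 11)[g + 1] + g = 10 and store(store(mem, -c + 3*u - 1, g), g, -2*c + 6*u - 11)[-c + 3*u - 1] + 2*c <= 6*u - 4)


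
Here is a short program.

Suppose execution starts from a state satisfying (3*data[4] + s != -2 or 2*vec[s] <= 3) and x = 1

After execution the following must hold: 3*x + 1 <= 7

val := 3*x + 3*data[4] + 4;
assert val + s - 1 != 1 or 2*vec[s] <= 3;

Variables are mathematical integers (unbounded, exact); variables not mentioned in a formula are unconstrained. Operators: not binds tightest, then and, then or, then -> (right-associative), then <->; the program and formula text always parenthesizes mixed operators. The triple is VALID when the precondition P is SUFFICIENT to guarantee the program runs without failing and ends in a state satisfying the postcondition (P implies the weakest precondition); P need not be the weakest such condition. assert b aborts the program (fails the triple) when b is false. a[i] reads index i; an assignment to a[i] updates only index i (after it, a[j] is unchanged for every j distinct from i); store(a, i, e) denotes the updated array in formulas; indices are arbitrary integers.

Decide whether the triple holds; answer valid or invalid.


Working backward. After the program, the postcondition 3*x + 1 <= 7 must hold; in canonical form it is 3*x <= 6.
Before assert val + s - 1 != 1 or 2*vec[s] <= 3: (s + val != 2 or 2*vec[s] <= 3) and 3*x <= 6
Before val := 3*x + 3*data[4] + 4: (3*data[4] + s + 3*x != -2 or 2*vec[s] <= 3) and 3*x <= 6
The weakest precondition is (3*data[4] + s + 3*x != -2 or 2*vec[s] <= 3) and 3*x <= 6.
Check whether (3*data[4] + s != -2 or 2*vec[s] <= 3) and x = 1 implies it.
Countermodel: at the initial state data = {[-5] = 0, [4] = 0, elsewhere 0}, s = -5, vec = {[-5] = 2, [4] = 2, elsewhere 2}, x = 1, the precondition holds but the weakest precondition fails.
Answer: invalid
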